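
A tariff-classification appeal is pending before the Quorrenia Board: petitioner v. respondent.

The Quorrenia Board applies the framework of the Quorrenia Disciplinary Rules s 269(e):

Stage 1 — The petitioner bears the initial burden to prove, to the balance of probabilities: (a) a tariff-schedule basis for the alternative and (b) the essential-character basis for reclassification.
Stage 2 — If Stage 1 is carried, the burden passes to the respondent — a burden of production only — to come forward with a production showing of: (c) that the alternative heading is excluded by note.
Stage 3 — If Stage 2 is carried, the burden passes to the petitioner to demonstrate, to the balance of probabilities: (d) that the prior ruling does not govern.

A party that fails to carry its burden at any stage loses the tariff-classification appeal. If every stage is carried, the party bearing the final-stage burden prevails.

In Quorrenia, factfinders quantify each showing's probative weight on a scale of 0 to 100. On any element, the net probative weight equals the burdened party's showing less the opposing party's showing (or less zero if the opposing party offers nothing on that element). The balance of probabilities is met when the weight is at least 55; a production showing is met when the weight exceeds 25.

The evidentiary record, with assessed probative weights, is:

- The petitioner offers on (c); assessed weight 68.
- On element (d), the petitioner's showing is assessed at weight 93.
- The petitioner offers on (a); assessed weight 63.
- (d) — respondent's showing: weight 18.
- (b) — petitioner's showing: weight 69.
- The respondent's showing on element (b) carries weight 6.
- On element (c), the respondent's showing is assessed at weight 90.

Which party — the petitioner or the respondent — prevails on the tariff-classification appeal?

Stage 1 (petitioner, the balance of probabilities, weight is at least 55): (a) 63 ≥ 55 — meets; (b) net 69−6=63 ≥ 55 — meets.
  Stage 1 carried; the burden shifts to the respondent.
Stage 2 (respondent, a production showing, weight exceeds 25): (c) net 90−68=22 ≤ 25 — fails.
  Stage 2 not carried; the respondent fails its burden.
The petitioner prevails.

petitioner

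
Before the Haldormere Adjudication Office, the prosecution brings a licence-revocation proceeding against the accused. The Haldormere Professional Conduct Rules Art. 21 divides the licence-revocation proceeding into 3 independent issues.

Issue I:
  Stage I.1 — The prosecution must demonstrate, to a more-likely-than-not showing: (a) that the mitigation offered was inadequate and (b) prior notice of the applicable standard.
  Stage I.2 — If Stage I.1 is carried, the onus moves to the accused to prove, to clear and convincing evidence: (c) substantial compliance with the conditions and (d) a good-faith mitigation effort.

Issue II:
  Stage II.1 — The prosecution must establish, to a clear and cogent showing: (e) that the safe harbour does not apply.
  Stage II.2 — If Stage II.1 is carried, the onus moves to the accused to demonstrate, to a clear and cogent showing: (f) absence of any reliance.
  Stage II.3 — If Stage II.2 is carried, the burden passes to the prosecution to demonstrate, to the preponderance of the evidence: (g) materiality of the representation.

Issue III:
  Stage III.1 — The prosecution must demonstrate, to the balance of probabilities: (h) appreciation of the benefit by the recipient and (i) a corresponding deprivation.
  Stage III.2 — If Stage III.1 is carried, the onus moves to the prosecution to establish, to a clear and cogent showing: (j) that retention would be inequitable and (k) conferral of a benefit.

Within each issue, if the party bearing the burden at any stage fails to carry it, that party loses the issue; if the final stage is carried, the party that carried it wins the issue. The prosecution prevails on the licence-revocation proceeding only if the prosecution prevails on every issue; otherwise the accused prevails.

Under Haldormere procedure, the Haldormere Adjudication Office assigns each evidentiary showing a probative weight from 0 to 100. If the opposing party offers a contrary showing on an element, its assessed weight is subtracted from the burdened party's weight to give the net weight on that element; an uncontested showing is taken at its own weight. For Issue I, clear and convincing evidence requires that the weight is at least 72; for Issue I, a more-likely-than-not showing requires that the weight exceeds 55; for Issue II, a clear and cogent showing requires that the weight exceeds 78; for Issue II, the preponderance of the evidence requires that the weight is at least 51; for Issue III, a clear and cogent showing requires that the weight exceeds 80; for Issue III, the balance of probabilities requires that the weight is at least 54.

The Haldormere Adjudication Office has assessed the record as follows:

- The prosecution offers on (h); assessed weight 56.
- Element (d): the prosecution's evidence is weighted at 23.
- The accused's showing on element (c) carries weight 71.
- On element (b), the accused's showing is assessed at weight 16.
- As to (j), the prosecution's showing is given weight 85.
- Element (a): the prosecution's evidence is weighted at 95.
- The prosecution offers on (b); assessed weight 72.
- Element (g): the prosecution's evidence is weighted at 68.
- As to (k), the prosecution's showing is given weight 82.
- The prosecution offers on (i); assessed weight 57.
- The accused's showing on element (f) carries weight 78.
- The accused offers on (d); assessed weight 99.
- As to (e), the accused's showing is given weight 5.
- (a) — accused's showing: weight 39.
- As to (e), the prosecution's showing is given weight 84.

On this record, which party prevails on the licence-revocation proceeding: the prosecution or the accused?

prosecution

— Issue I —
At Stage I.1 the prosecution must meet a more-likely-than-not showing (weight exceeds 55): on (a) the weight is 95 less the opposing 39 gives net 56, which does exceed 55, so (a) meets the standard; on (b) the weight is 72 less the opposing 16 gives net 56, > 55, so (b) meets the standard.
  The prosecution carries Stage I.1; the accused now bears the burden.
At Stage I.2 the accused must meet clear and convincing evidence (weight is at least 72): on (c) the weight is 71, < 72, so (c) does not meet the standard; on (d) the weight is 99 less the opposing 23 gives net 76, which does reach 72, so (d) meets the standard.
  The accused does not carry Stage I.2.
The analysis ends at Stage I.2; the prosecution prevails on this issue.
— Issue II —
Stage II.1 — burden on prosecution; standard: a clear and cogent showing (weight exceeds 78).
    (e): 84 − 5 = 79 > 78 [met]
  Stage II.1 carried; the burden shifts to the accused.
Stage II.2 — burden on accused; standard: a clear and cogent showing (weight exceeds 78).
    (f): 78 ≤ 78 [not met]
  Stage II.2 not carried; the accused fails its burden.
The analysis ends at Stage II.2; the prosecution prevails on this issue.
— Issue III —
At Stage III.1 the prosecution must meet the balance of probabilities (weight is at least 54): on (h) the weight is 56, ≥ 54, so (h) meets the standard; on (i) the weight is 57, ≥ 54, so (i) meets the standard.
  Stage III.1 carried; the burden remains with the prosecution.
At Stage III.2 the prosecution must meet a clear and cogent showing (weight exceeds 80): on (j) the weight is 85, which does exceed 80, so (j) meets the standard; on (k) the weight is 82, which does exceed 80, so (k) meets the standard.
  Stage III.2 carried; the final stage is satisfied.
Every stage carried; the prosecution prevails on this issue.
Per-issue: Issue I → prosecution; Issue II → prosecution; Issue III → prosecution. The prosecution must prevail on every issue; overall, the prosecution prevails.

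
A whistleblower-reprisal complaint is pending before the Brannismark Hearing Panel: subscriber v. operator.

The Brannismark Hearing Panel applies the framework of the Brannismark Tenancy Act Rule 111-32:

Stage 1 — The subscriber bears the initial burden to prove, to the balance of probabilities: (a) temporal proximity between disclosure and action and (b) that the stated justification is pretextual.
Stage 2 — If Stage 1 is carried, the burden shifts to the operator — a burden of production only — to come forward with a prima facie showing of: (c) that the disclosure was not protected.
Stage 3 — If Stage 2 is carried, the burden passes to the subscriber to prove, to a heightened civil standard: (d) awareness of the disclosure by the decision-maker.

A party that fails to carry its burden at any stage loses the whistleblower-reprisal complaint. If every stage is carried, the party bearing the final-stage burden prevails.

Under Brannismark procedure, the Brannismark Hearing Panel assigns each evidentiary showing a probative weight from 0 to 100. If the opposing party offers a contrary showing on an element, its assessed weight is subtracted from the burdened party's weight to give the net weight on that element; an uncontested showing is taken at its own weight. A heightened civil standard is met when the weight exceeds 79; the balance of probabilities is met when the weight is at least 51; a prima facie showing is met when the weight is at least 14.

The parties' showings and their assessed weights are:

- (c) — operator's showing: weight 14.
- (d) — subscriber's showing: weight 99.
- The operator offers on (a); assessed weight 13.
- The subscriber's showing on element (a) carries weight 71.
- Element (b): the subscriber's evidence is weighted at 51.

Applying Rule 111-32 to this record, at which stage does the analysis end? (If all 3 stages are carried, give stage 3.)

Stage 1 (subscriber, the balance of probabilities, weight is at least 51): (a) net 71−13=58 ≥ 51 — meets; (b) 51 ≥ 51 — meets.
  All elements met. The burden passes to the operator.
Stage 2 (operator, a prima facie showing, weight is at least 14): (c) 14 ≥ 14 — meets.
  Stage 2 carried; the burden shifts to the subscriber.
Stage 3 (subscriber, a heightened civil standard, weight exceeds 79): (d) 99 > 79 — meets.
  The subscriber carries the last stage.
All stages carried — the subscriber prevails.

stage 3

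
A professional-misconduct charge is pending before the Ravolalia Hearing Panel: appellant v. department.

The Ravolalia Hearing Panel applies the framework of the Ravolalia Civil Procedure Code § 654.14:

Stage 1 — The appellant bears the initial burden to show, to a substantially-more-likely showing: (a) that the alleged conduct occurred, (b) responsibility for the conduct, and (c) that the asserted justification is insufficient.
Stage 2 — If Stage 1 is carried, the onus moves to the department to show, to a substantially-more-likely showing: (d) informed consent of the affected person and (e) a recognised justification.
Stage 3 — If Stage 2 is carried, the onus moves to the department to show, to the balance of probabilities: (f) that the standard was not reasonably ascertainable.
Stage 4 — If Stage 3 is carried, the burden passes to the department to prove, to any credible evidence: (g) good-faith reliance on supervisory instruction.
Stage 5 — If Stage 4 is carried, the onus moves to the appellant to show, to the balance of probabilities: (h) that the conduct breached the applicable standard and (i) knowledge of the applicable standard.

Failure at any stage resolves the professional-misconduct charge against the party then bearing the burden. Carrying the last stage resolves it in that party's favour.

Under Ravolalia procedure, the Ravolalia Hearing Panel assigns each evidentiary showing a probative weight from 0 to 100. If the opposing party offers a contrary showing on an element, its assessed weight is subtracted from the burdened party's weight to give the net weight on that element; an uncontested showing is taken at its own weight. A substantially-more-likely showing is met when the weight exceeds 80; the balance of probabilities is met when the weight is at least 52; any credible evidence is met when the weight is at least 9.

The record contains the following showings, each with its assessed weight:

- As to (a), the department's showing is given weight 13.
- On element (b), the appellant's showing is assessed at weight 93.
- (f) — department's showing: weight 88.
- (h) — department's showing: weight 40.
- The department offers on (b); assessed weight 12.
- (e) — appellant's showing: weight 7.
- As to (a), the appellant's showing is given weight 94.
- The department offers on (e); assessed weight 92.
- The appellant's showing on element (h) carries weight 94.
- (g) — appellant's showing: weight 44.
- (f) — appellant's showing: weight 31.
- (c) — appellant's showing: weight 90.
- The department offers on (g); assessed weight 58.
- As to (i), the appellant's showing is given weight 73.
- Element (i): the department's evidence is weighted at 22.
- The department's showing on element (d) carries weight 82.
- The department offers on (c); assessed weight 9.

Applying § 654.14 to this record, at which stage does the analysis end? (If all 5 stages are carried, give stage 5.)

Stage 1 (appellant, a substantially-more-likely showing, weight exceeds 80): (a) net 94−13=81 > 80 — meets; (b) net 93−12=81 > 80 — meets; (c) net 90−9=81 > 80 — meets.
  Stage 1 is satisfied; the onus moves to the department.
Stage 2 (department, a substantially-more-likely showing, weight exceeds 80): (d) 82 > 80 — meets; (e) net 92−7=85 > 80 — meets.
  Stage 2 is satisfied; the department continues to bear the burden.
Stage 3 (department, the balance of probabilities, weight is at least 52): (f) net 88−31=57 ≥ 52 — meets.
  Stage 3 carried; the burden remains with the department.
Stage 4 (department, any credible evidence, weight is at least 9): (g) net 58−44=14 ≥ 9 — meets.
  Stage 4 carried; the burden shifts to the appellant.
Stage 5 (appellant, the balance of probabilities, weight is at least 52): (h) net 94−40=54 ≥ 52 — meets; (i) net 73−22=51 < 52 — fails.
  Not every element is met, so the appellant fails to carry Stage 5.
The analysis ends at Stage 5; the department prevails.

stage 5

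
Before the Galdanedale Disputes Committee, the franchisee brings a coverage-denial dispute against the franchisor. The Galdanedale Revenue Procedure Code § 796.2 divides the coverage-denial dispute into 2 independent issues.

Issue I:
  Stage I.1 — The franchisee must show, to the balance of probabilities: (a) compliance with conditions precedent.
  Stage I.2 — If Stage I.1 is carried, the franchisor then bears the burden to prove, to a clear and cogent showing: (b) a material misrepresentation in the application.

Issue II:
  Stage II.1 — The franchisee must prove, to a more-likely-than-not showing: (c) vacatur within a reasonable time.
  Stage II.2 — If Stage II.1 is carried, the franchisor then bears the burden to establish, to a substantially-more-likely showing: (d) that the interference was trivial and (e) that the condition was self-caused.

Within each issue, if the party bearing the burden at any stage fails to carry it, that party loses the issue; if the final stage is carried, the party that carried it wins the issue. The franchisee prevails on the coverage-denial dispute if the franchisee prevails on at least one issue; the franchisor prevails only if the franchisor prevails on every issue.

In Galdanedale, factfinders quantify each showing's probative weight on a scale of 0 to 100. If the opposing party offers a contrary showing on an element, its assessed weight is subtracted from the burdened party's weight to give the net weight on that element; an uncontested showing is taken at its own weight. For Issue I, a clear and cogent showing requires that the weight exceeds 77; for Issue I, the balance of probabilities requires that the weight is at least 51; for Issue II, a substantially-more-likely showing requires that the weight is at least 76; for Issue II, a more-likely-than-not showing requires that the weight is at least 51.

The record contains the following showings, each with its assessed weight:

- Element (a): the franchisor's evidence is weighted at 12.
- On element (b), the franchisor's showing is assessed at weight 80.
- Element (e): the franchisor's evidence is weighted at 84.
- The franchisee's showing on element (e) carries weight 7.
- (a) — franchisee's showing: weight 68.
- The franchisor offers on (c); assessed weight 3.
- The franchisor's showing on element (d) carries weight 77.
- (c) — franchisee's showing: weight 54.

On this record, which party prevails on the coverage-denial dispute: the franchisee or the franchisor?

franchisor

— Issue I —
Stage I.1 — burden on franchisee; standard: the balance of probabilities (weight is at least 51).
    (a): 68 − 12 = 56 ≥ 51 [met]
  Stage I.1 is satisfied; the onus moves to the franchisor.
Stage I.2 — burden on franchisor; standard: a clear and cogent showing (weight exceeds 77).
    (b): 80 > 77 [met]
  All elements met at the final stage.
Every stage carried; the franchisor prevails on this issue.
— Issue II —
Stage II.1 (franchisee, a more-likely-than-not showing, weight is at least 51): (c) net 54−3=51 ≥ 51 — meets.
  Stage II.1 carried; the burden shifts to the franchisor.
Stage II.2 (franchisor, a substantially-more-likely showing, weight is at least 76): (d) 77 ≥ 76 — meets; (e) net 84−7=77 ≥ 76 — meets.
  Stage II.2 carried; the final stage is satisfied.
Every stage carried; the franchisor prevails on this issue.
Per-issue: Issue I → franchisor; Issue II → franchisor. The franchisee must prevail on at least one issue; overall, the franchisor prevails.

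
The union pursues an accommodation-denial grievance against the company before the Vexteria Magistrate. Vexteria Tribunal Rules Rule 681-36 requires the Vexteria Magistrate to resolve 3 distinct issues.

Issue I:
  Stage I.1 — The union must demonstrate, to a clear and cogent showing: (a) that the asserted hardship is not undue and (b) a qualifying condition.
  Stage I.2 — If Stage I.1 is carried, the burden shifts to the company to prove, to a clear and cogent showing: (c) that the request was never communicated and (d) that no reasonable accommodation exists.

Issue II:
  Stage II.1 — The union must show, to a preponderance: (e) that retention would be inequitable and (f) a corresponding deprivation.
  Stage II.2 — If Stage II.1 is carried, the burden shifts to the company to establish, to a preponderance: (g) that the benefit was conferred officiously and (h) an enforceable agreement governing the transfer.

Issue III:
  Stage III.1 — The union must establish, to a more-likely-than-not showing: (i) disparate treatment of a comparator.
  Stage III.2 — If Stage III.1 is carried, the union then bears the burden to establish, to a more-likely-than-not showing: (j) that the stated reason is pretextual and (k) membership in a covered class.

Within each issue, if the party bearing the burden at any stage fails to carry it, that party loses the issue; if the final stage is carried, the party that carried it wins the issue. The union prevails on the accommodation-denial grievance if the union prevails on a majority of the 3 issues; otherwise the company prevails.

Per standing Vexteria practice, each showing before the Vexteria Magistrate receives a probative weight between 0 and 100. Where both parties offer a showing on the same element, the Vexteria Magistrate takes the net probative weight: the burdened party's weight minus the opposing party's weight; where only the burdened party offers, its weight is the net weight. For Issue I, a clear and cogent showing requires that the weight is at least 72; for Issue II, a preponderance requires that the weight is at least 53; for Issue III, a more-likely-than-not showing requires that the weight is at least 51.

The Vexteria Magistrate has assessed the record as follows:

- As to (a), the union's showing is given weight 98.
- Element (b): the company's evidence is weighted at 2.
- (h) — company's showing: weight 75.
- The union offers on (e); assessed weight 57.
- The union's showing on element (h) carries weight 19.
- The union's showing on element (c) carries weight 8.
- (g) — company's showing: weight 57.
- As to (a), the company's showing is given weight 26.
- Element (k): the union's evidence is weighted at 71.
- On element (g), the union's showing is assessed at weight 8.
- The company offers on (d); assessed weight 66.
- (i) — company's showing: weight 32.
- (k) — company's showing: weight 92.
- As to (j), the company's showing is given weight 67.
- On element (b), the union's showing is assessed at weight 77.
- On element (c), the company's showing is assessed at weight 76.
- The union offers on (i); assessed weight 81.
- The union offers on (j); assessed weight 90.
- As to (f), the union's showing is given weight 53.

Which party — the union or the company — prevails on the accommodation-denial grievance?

union

— Issue I —
At Stage I.1 the union must meet a clear and cogent showing (weight is at least 72): on (a) the weight is 98 less the opposing 26 gives net 72, ≥ 72, so (a) meets the standard; on (b) the weight is 77 less the opposing 2 gives net 75, which does reach 72, so (b) meets the standard.
  All elements met. The burden passes to the company.
At Stage I.2 the company must meet a clear and cogent showing (weight is at least 72): on (c) the weight is 76 less the opposing 8 gives net 68, which does not reach 72, so (c) does not meet the standard; on (d) the weight is 66, < 72, so (d) does not meet the standard.
  Not every element is met, so the company fails to carry Stage I.2.
So the union prevails on this issue.
— Issue II —
At Stage II.1 the union must meet a preponderance (weight is at least 53): on (e) the weight is 57, ≥ 53, so (e) meets the standard; on (f) the weight is 53, which does reach 53, so (f) meets the standard.
  Stage II.1 carried; the burden shifts to the company.
At Stage II.2 the company must meet a preponderance (weight is at least 53): on (g) the weight is 57 less the opposing 8 gives net 49, < 53, so (g) does not meet the standard; on (h) the weight is 75 less the opposing 19 gives net 56, ≥ 53, so (h) meets the standard.
  Stage II.2 not carried; the company fails its burden.
So the union prevails on this issue.
— Issue III —
At Stage III.1 the union must meet a more-likely-than-not showing (weight is at least 51): on (i) the weight is 81 less the opposing 32 gives net 49, < 51, so (i) does not meet the standard.
  Stage III.1 not carried; the union fails its burden.
The company prevails on this issue.
Per-issue: Issue I → union; Issue II → union; Issue III → company. The union must prevail on a majority of issues; overall, the union prevails.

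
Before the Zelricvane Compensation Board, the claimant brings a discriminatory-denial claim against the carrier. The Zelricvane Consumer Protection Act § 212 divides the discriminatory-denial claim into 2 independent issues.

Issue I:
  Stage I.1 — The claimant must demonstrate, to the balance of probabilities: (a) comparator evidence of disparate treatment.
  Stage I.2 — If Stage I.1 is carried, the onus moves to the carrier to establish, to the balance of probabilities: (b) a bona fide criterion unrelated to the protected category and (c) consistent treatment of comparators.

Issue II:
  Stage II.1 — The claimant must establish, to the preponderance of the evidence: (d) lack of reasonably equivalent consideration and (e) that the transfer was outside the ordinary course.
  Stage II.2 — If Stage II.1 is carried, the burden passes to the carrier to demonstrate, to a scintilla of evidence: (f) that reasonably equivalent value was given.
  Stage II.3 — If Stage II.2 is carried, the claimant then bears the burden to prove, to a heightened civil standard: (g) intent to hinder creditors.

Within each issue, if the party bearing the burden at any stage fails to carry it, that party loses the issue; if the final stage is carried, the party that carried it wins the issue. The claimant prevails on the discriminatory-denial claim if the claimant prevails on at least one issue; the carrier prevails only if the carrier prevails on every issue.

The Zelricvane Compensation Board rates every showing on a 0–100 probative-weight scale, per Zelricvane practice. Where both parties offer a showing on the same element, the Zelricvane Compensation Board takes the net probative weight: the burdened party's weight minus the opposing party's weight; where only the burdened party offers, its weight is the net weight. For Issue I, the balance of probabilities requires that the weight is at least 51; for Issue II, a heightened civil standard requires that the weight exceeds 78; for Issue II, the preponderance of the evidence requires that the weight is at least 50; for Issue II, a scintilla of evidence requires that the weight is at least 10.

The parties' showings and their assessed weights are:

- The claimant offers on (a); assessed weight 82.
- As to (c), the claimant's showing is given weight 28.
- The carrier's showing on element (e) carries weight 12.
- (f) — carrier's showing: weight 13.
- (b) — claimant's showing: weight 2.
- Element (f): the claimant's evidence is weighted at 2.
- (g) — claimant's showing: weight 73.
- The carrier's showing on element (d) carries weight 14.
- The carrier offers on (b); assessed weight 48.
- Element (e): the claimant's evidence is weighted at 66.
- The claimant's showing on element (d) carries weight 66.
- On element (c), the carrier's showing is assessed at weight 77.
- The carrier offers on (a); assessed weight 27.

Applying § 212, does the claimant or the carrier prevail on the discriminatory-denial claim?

claimant

— Issue I —
At Stage I.1 the claimant must meet the balance of probabilities (weight is at least 51): on (a) the weight is 82 less the opposing 27 gives net 55, which does reach 51, so (a) meets the standard.
  Stage I.1 is satisfied; the onus moves to the carrier.
At Stage I.2 the carrier must meet the balance of probabilities (weight is at least 51): on (b) the weight is 48 less the opposing 2 gives net 46, which does not reach 51, so (b) does not meet the standard; on (c) the weight is 77 less the opposing 28 gives net 49, which does not reach 51, so (c) does not meet the standard.
  The carrier does not carry Stage I.2.
The analysis ends at Stage I.2; the claimant prevails on this issue.
— Issue II —
Stage II.1 (claimant, the preponderance of the evidence, weight is at least 50): (d) net 66−14=52 ≥ 50 — meets; (e) net 66−12=54 ≥ 50 — meets.
  Stage II.1 is satisfied; the onus moves to the carrier.
Stage II.2 (carrier, a scintilla of evidence, weight is at least 10): (f) net 13−2=11 ≥ 10 — meets.
  The carrier carries Stage II.2; the claimant now bears the burden.
Stage II.3 (claimant, a heightened civil standard, weight exceeds 78): (g) 73 ≤ 78 — fails.
  Not every element is met, so the claimant fails to carry Stage II.3.
So the carrier prevails on this issue.
Per-issue: Issue I → claimant; Issue II → carrier. The claimant must prevail on at least one issue; overall, the claimant prevails.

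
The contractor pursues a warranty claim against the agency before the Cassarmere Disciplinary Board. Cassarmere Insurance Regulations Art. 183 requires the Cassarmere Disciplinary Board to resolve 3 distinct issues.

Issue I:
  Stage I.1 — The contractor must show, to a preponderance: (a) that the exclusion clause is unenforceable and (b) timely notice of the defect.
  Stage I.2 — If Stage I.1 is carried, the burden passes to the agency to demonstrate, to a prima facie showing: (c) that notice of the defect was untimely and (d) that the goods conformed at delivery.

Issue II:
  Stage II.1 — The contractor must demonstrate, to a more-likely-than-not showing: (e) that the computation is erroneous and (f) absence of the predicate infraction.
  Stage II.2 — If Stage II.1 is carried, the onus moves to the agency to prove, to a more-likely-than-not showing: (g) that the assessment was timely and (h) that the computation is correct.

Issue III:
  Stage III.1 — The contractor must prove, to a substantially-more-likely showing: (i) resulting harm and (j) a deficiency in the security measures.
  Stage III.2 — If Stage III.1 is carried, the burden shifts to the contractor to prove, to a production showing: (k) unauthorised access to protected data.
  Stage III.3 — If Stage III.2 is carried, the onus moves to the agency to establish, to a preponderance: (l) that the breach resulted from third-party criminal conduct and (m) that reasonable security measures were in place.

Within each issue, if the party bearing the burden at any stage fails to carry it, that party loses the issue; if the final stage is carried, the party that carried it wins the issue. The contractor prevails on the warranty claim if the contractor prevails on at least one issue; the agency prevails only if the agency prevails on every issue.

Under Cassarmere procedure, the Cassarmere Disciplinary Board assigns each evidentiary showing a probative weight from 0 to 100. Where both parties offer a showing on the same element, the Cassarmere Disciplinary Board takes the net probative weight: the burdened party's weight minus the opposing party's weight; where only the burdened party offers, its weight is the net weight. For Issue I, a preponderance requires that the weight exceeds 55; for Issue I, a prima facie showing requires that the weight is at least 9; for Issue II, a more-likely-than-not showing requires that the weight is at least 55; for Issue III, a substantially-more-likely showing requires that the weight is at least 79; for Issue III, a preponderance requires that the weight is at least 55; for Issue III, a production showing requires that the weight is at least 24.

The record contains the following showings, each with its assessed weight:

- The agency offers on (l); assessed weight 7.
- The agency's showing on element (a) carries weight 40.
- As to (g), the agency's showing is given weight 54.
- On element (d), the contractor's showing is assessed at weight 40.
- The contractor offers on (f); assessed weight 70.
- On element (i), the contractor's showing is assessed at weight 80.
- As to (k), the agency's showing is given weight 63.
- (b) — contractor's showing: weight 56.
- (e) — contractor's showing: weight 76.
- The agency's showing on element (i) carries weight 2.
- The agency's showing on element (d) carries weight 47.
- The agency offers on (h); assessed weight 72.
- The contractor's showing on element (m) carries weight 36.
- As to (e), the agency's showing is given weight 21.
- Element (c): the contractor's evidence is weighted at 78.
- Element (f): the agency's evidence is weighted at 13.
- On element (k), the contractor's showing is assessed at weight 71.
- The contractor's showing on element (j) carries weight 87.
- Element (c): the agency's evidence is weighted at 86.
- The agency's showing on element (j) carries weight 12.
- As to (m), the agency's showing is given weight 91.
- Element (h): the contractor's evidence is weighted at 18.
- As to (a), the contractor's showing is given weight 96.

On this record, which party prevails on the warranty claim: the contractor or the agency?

— Issue I —
At Stage I.1 the contractor must meet a preponderance (weight exceeds 55): on (a) the weight is 96 less the opposing 40 gives net 56, which does exceed 55, so (a) meets the standard; on (b) the weight is 56, > 55, so (b) meets the standard.
  Stage I.1 is satisfied; the onus moves to the agency.
At Stage I.2 the agency must meet a prima facie showing (weight is at least 9): on (c) the weight is 86 less the opposing 78 gives net 8, < 9, so (c) does not meet the standard; on (d) the weight is 47 less the opposing 40 gives net 7, which does not reach 9, so (d) does not meet the standard.
  Stage I.2 not carried; the agency fails its burden.
The analysis ends at Stage I.2; the contractor prevails on this issue.
— Issue II —
Stage II.1 — burden on contractor; standard: a more-likely-than-not showing (weight is at least 55).
    (e): 76 − 21 = 55 ≥ 55 [met]
    (f): 70 − 13 = 57 ≥ 55 [met]
  All elements met. The burden passes to the agency.
Stage II.2 — burden on agency; standard: a more-likely-than-not showing (weight is at least 55).
    (g): 54 < 55 [not met]
    (h): 72 − 18 = 54 < 55 [not met]
  Stage II.2 not carried; the agency fails its burden.
The analysis ends at Stage II.2; the contractor prevails on this issue.
— Issue III —
Stage III.1 (contractor, a substantially-more-likely showing, weight is at least 79): (i) net 80−2=78 < 79 — fails; (j) net 87−12=75 < 79 — fails.
  Stage III.1 not carried; the contractor fails its burden.
So the agency prevails on this issue.
Per-issue: Issue I → contractor; Issue II → contractor; Issue III → agency. The contractor must prevail on at least one issue; overall, the contractor prevails.

contractor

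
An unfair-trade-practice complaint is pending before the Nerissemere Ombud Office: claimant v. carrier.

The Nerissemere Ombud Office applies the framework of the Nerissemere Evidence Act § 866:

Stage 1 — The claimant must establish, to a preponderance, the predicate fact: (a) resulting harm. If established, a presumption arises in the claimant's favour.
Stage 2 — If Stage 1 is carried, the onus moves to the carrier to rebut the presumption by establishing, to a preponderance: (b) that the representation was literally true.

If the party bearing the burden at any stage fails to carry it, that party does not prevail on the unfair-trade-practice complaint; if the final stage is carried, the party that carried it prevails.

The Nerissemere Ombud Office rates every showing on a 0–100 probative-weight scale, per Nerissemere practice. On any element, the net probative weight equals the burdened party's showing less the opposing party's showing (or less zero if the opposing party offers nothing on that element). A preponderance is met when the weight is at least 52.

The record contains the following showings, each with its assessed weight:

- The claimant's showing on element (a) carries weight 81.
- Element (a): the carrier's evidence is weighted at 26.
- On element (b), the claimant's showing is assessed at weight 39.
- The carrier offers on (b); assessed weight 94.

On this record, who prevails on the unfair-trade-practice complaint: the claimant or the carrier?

carrier

At Stage 1 the claimant must meet a preponderance (weight is at least 52): on (a) the weight is 81 less the opposing 26 gives net 55, ≥ 52, so (a) meets the standard.
  Stage 1 is satisfied; the onus moves to the carrier.
At Stage 2 the carrier must meet a preponderance (weight is at least 52): on (b) the weight is 94 less the opposing 39 gives net 55, which does reach 52, so (b) meets the standard.
  Stage 2 carried; the final stage is satisfied.
Every stage carried; the carrier prevails.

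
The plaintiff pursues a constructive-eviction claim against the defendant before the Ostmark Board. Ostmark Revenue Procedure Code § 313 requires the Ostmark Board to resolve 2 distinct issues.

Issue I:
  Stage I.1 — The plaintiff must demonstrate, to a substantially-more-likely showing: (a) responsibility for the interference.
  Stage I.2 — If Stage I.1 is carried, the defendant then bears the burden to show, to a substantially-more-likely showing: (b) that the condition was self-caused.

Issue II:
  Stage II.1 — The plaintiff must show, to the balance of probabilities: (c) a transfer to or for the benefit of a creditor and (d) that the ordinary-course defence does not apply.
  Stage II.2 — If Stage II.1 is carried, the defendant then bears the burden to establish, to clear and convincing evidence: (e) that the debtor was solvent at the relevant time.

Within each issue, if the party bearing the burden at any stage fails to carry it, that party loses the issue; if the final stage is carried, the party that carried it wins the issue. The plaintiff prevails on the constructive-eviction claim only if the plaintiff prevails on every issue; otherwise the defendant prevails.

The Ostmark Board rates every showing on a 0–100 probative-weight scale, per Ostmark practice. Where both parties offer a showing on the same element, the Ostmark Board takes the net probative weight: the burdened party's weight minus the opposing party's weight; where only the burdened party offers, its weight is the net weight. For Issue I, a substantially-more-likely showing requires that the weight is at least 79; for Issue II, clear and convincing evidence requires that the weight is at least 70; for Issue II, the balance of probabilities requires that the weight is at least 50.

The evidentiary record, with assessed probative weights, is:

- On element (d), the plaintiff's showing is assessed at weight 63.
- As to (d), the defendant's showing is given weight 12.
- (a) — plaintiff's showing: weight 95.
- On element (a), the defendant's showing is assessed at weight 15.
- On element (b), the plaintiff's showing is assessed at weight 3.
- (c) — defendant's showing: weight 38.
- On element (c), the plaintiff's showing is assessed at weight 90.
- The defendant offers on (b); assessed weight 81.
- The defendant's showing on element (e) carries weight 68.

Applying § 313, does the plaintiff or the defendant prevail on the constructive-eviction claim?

— Issue I —
At Stage I.1 the plaintiff must meet a substantially-more-likely showing (weight is at least 79): on (a) the weight is 95 less the opposing 15 gives net 80, which does reach 79, so (a) meets the standard.
  Stage I.1 carried; the burden shifts to the defendant.
At Stage I.2 the defendant must meet a substantially-more-likely showing (weight is at least 79): on (b) the weight is 81 less the opposing 3 gives net 78, which does not reach 79, so (b) does not meet the standard.
  The defendant does not carry Stage I.2.
The analysis ends at Stage I.2; the plaintiff prevails on this issue.
— Issue II —
At Stage II.1 the plaintiff must meet the balance of probabilities (weight is at least 50): on (c) the weight is 90 less the opposing 38 gives net 52, ≥ 50, so (c) meets the standard; on (d) the weight is 63 less the opposing 12 gives net 51, ≥ 50, so (d) meets the standard.
  Stage II.1 carried; the burden shifts to the defendant.
At Stage II.2 the defendant must meet clear and convincing evidence (weight is at least 70): on (e) the weight is 68, which does not reach 70, so (e) does not meet the standard.
  Not every element is met, so the defendant fails to carry Stage II.2.
The analysis ends at Stage II.2; the plaintiff prevails on this issue.
Per-issue: Issue I → plaintiff; Issue II → plaintiff. The plaintiff must prevail on every issue; overall, the plaintiff prevails.

plaintiff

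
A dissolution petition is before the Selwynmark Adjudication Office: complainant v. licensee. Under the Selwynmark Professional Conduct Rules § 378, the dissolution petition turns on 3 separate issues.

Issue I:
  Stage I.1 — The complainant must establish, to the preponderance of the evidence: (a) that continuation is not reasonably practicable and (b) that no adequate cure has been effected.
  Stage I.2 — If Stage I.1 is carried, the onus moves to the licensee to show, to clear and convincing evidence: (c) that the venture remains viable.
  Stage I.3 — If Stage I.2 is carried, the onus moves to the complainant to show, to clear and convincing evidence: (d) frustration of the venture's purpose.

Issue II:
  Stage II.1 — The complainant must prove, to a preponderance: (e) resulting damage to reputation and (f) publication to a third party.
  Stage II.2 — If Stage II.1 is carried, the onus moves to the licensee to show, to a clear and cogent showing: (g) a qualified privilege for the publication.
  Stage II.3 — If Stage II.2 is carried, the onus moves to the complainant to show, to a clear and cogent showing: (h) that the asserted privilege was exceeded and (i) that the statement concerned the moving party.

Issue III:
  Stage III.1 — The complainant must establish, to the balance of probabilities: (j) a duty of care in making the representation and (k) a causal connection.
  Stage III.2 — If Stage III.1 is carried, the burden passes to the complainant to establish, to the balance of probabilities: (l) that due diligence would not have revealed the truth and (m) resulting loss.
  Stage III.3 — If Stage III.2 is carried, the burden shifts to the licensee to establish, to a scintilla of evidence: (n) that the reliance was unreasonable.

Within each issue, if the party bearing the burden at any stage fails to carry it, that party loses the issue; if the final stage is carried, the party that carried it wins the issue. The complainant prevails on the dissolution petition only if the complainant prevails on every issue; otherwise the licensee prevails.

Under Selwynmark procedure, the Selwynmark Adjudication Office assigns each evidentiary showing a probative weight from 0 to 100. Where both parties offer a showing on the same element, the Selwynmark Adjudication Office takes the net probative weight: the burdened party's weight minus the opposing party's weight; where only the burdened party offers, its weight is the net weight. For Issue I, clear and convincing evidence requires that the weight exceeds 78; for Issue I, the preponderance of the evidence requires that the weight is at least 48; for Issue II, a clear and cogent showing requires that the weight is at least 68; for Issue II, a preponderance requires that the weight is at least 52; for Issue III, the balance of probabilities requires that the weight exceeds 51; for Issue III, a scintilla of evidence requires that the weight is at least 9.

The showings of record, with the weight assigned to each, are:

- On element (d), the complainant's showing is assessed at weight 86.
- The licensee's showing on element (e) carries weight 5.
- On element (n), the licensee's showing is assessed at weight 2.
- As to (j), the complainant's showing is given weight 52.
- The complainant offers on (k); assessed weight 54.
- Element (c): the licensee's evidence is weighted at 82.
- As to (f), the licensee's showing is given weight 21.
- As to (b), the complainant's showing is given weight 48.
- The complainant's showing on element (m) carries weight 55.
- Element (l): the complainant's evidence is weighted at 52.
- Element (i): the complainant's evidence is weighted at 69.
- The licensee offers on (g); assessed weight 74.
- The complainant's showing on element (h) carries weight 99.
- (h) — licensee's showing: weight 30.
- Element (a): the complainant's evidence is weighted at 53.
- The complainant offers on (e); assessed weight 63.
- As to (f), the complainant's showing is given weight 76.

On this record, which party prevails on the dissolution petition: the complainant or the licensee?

complainant

— Issue I —
Stage I.1 — burden on complainant; standard: the preponderance of the evidence (weight is at least 48).
    (a): 53 ≥ 48 [met]
    (b): 48 ≥ 48 [met]
  The complainant carries Stage I.1; the licensee now bears the burden.
Stage I.2 — burden on licensee; standard: clear and convincing evidence (weight exceeds 78).
    (c): 82 > 78 [met]
  The licensee carries Stage I.2; the complainant now bears the burden.
Stage I.3 — burden on complainant; standard: clear and convincing evidence (weight exceeds 78).
    (d): 86 > 78 [met]
  The complainant carries the last stage.
All stages carried — the complainant prevails on this issue.
— Issue II —
At Stage II.1 the complainant must meet a preponderance (weight is at least 52): on (e) the weight is 63 less the opposing 5 gives net 58, ≥ 52, so (e) meets the standard; on (f) the weight is 76 less the opposing 21 gives net 55, which does reach 52, so (f) meets the standard.
  Stage II.1 is satisfied; the onus moves to the licensee.
At Stage II.2 the licensee must meet a clear and cogent showing (weight is at least 68): on (g) the weight is 74, ≥ 68, so (g) meets the standard.
  Stage II.2 carried; the burden shifts to the complainant.
At Stage II.3 the complainant must meet a clear and cogent showing (weight is at least 68): on (h) the weight is 99 less the opposing 30 gives net 69, ≥ 68, so (h) meets the standard; on (i) the weight is 69, ≥ 68, so (i) meets the standard.
  The complainant carries the last stage.
Every stage carried; the complainant prevails on this issue.
— Issue III —
At Stage III.1 the complainant must meet the balance of probabilities (weight exceeds 51): on (j) the weight is 52, which does exceed 51, so (j) meets the standard; on (k) the weight is 54, > 51, so (k) meets the standard.
  Stage III.1 is satisfied; the complainant continues to bear the burden.
At Stage III.2 the complainant must meet the balance of probabilities (weight exceeds 51): on (l) the weight is 52, > 51, so (l) meets the standard; on (m) the weight is 55, which does exceed 51, so (m) meets the standard.
  The complainant carries Stage III.2; the licensee now bears the burden.
At Stage III.3 the licensee must meet a scintilla of evidence (weight is at least 9): on (n) the weight is 2, which does not reach 9, so (n) does not meet the standard.
  Not every element is met, so the licensee fails to carry Stage III.3.
So the complainant prevails on this issue.
Per-issue: Issue I → complainant; Issue II → complainant; Issue III → complainant. The complainant must prevail on every issue; overall, the complainant prevails.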